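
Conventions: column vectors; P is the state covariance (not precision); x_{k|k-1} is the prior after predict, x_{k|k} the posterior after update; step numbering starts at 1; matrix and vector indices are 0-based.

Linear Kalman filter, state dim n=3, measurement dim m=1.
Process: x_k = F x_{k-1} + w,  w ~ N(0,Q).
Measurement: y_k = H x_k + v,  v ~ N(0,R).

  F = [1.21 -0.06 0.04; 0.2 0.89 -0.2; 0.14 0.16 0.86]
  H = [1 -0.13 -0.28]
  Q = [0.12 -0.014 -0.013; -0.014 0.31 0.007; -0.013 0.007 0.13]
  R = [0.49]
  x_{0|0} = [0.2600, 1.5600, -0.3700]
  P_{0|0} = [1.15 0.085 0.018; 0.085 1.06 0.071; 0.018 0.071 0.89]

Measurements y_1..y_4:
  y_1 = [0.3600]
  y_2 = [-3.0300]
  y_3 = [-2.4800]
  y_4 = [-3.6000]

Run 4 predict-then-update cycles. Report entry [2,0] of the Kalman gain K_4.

step 1: x^-=[0.2062, 1.5144, -0.0322]  P^-=[1.7980 0.2903 0.2336; 0.2903 1.2348 0.1050; 0.2336 0.1050 0.8656]  S=[2.1781]  K=[0.7781; 0.0461; -0.0103]  nu=[0.3417]  x^+=[0.4721, 1.5301, -0.0357]  P^+=[0.4792 0.2122 0.2511; 0.2122 1.2301 0.1061; 0.2511 0.1061 0.8654]
step 2: x^-=[0.4780, 1.4634, 0.2802]  P^-=[0.8203 0.2016 0.3833; 0.2016 1.3559 0.1939; 0.3833 0.1939 0.9101]  S=[1.1517]  K=[0.5964; -0.0251; 0.0897]  nu=[-3.2393]  x^+=[-1.4538, 1.5448, -0.0102]  P^+=[0.4108 0.2189 0.3217; 0.2189 1.3551 0.1965; 0.3217 0.1965 0.9008]
step 3: x^-=[-1.8522, 1.0862, 0.0348]  P^-=[0.7261 0.1730 0.4428; 0.1730 1.4181 0.2813; 0.4428 0.2813 0.9803]  S=[1.0445]  K=[0.5550; -0.0863; 0.1261]  nu=[-0.4768]  x^+=[-2.1168, 1.1273, -0.0253]  P^+=[0.4044 0.2230 0.3697; 0.2230 1.4103 0.2926; 0.3697 0.2926 0.9637]
step 4: x^-=[-2.6300, 0.5850, -0.1377]  P^-=[0.7207 0.1657 0.4900; 0.1657 1.4275 0.3562; 0.4900 0.3562 1.0663]  S=[1.0269]  K=[0.5473; -0.1164; 0.1413]  nu=[-0.9325]  x^+=[-3.1404, 0.6935, -0.2695]  P^+=[0.4132 0.2312 0.4106; 0.2312 1.4136 0.3731; 0.4106 0.3731 1.0458]

K[2,0] = 0.1413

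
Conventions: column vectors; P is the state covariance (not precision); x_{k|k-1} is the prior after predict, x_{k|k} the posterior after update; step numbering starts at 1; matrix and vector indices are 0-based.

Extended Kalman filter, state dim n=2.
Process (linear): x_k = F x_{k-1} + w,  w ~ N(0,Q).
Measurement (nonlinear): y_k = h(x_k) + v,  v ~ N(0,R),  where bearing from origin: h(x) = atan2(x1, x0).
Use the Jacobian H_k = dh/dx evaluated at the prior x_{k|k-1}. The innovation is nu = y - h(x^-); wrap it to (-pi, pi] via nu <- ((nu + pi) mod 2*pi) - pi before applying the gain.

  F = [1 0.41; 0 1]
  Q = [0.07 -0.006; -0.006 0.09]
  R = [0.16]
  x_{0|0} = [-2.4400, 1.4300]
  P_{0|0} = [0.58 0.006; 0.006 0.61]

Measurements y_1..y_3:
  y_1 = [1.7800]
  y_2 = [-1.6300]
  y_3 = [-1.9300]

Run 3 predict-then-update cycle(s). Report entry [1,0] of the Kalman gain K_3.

K[1,0] = -0.8418

step 1: x^-=[-1.8537, 1.4300]  P^-=[0.7575 0.2501; 0.2501 0.7000]  H_jac=[-0.2609 -0.3382]  S=[0.3358]  K=[-0.8405; -0.8994]  nu=[-0.7045]  x^+=[-1.2616, 2.0637]  P^+=[0.5203 -0.0037; -0.0037 0.4284]
step 2: x^-=[-0.4155, 2.0637]  P^-=[0.6592 0.1659; 0.1659 0.5184]  H_jac=[-0.4657 -0.0938]  S=[0.3220]  K=[-1.0017; -0.3909]  nu=[2.8837]  x^+=[-3.3040, 0.9365]  P^+=[0.3361 0.0398; 0.0398 0.4692]
step 3: x^-=[-2.9201, 0.9365]  P^-=[0.5177 0.2262; 0.2262 0.5592]  H_jac=[-0.0996 -0.3105]  S=[0.2330]  K=[-0.5226; -0.8418]  nu=[1.5219]  x^+=[-3.7155, -0.3446]  P^+=[0.4540 0.1237; 0.1237 0.3941]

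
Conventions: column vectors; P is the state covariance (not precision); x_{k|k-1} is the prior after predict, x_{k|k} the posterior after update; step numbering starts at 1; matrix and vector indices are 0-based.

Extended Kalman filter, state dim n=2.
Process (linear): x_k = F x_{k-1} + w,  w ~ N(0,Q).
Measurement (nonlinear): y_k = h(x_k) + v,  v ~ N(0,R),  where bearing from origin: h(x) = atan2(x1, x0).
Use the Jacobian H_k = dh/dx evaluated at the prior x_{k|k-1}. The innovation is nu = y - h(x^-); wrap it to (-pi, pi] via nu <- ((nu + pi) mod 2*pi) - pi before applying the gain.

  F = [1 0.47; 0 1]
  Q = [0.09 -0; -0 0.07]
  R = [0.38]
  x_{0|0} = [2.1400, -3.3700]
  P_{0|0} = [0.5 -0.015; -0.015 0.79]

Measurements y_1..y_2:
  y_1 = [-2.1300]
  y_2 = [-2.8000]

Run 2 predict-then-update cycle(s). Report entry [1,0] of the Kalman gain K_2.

K[1,0] = 0.1648

step 1: x^-=[0.5561, -3.3700]  P^-=[0.7504 0.3563; 0.3563 0.8600]  H_jac=[0.2889 0.0477]  S=[0.4544]  K=[0.5144; 0.3167]  nu=[-0.7227]  x^+=[0.1843, -3.5989]  P^+=[0.6302 0.2823; 0.2823 0.8144]
step 2: x^-=[-1.5072, -3.5989]  P^-=[1.1654 0.6650; 0.6650 0.8844]  H_jac=[0.2364 -0.0990]  S=[0.4227]  K=[0.4960; 0.1648]  nu=[-0.8326]  x^+=[-1.9202, -3.7361]  P^+=[1.0614 0.6305; 0.6305 0.8729]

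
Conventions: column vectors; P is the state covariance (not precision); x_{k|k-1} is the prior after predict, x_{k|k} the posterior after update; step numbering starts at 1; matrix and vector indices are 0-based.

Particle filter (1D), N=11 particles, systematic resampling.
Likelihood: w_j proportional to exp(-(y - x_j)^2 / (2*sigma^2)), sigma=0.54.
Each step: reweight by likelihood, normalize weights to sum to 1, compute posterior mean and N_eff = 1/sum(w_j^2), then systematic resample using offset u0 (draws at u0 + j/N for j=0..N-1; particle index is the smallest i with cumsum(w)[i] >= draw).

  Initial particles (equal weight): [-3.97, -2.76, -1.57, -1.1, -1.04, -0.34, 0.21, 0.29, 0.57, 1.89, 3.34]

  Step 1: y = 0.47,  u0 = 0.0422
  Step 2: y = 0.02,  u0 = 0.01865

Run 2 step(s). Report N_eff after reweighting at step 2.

N_eff = 10.6907

step 1: w=[0.0000, 0.0000, 0.0002, 0.0045, 0.0062, 0.1011, 0.2773, 0.2946, 0.3061, 0.0098, 0.0000]  mean=0.2904  Neff=3.7343  idx=[5, 6, 6, 6, 7, 7, 7, 7, 8, 8, 8]
step 2: w=[0.0896, 0.1052, 0.1052, 0.1052, 0.0988, 0.0988, 0.0988, 0.0988, 0.0666, 0.0666, 0.0666]  mean=0.2643  Neff=10.6907  idx=[0, 1, 2, 2, 3, 4, 5, 6, 7, 8, 9]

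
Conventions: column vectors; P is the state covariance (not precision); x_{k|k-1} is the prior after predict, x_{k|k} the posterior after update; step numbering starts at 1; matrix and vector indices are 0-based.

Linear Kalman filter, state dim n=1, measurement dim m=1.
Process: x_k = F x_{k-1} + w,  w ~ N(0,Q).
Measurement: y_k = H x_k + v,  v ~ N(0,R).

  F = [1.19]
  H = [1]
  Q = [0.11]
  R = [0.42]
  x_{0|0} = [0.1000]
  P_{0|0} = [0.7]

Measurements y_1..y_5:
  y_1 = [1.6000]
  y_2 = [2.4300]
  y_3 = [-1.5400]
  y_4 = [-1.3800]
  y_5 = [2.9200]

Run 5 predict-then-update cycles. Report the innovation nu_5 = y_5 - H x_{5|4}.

step 1: x^-=[0.1190]  P^-=[1.1013]  S=[1.5213]  K=[0.7239]  nu=[1.4810]  x^+=[1.1911]  P^+=[0.3040]
step 2: x^-=[1.4174]  P^-=[0.5406]  S=[0.9606]  K=[0.5628]  nu=[1.0126]  x^+=[1.9873]  P^+=[0.2364]
step 3: x^-=[2.3648]  P^-=[0.4447]  S=[0.8647]  K=[0.5143]  nu=[-3.9048]  x^+=[0.3566]  P^+=[0.2160]
step 4: x^-=[0.4244]  P^-=[0.4159]  S=[0.8359]  K=[0.4975]  nu=[-1.8044]  x^+=[-0.4734]  P^+=[0.2090]
step 5: x^-=[-0.5633]  P^-=[0.4059]  S=[0.8259]  K=[0.4915]  nu=[3.4833]  x^+=[1.1487]  P^+=[0.2064]

innov = [3.4833]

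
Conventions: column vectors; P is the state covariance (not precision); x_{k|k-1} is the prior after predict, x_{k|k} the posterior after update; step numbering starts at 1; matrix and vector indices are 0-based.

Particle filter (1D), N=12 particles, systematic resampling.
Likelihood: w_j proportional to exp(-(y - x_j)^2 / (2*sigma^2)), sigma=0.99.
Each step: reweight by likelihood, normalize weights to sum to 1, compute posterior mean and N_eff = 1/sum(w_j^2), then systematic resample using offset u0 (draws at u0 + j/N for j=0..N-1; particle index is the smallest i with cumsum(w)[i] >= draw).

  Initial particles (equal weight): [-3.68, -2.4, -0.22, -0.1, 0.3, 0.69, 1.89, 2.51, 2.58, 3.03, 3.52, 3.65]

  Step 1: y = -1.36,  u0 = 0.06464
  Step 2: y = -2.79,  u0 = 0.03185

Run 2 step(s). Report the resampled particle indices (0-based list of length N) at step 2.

resampled_idx = [0, 0, 0, 1, 1, 1, 2, 2, 2, 3, 3, 3]

step 1: w=[0.0326, 0.2926, 0.2618, 0.2260, 0.1246, 0.0595, 0.0023, 0.0002, 0.0002, 0.0000, 0.0000, 0.0000]  mean=-0.8185  Neff=4.4364  idx=[1, 1, 1, 1, 2, 2, 2, 3, 3, 4, 4, 5]
step 2: w=[0.2390, 0.2390, 0.2390, 0.2390, 0.0089, 0.0089, 0.0089, 0.0064, 0.0064, 0.0020, 0.0020, 0.0005]  mean=-2.2999  Neff=4.3707  idx=[0, 0, 0, 1, 1, 1, 2, 2, 2, 3, 3, 3]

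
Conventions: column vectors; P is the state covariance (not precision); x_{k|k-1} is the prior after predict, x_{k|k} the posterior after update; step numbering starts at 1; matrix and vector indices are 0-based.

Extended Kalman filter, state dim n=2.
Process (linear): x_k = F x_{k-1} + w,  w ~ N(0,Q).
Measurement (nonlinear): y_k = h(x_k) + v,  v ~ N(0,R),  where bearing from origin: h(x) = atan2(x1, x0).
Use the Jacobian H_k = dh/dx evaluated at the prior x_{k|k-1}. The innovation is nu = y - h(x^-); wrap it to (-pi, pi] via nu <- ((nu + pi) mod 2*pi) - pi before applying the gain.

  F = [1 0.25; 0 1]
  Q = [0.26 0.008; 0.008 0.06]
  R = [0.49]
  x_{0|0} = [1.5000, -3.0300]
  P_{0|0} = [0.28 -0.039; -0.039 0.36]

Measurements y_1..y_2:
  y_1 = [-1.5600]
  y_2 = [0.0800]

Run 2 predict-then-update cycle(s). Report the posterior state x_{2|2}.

step 1: x^-=[0.7425, -3.0300]  P^-=[0.5430 0.0590; 0.0590 0.4200]  H_jac=[0.3113 0.0763]  S=[0.5479]  K=[0.3168; 0.0920]  nu=[-0.2295]  x^+=[0.6698, -3.0511]  P^+=[0.4880 0.0430; 0.0430 0.4154]
step 2: x^-=[-0.0930, -3.0511]  P^-=[0.7955 0.1549; 0.1549 0.4754]  H_jac=[0.3274 -0.0100]  S=[0.5743]  K=[0.4508; 0.0800]  nu=[1.6813]  x^+=[0.6650, -2.9166]  P^+=[0.6788 0.1341; 0.1341 0.4717]

x_post = [0.6650, -2.9166]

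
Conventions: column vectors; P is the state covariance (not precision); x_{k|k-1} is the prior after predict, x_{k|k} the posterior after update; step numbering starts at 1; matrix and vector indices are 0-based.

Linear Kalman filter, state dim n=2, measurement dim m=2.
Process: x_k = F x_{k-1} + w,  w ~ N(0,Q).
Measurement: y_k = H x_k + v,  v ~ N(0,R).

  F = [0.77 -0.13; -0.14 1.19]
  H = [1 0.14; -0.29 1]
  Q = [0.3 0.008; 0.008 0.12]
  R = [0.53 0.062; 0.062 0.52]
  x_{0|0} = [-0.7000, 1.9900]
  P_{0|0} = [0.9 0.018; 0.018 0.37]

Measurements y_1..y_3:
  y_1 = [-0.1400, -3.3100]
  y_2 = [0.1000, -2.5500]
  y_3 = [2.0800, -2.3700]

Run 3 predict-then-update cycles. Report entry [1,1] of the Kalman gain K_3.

step 1: x^-=[-0.7977, 2.4661]  P^-=[0.8363 -0.1294; -0.1294 0.6556]  S=[1.3429 -0.2129; -0.2129 1.3210]  K=[0.5794 -0.1882; 0.0566 0.5338]  nu=[0.3124, -6.0074]  x^+=[0.5138, -0.7231]  P^+=[0.2922 0.0228; 0.0228 0.2877]
step 2: x^-=[0.4897, -0.9325]  P^-=[0.4736 -0.0467; -0.0467 0.5256]  S=[1.0008 -0.0465; -0.0465 1.1125]  K=[0.4599 -0.1462; 0.0495 0.4867]  nu=[-0.2591, -1.4755]  x^+=[0.5862, -1.6634]  P^+=[0.2319 0.0197; 0.0197 0.2619]
step 3: x^-=[0.6676, -2.0615]  P^-=[0.4380 -0.0391; -0.0391 0.4888]  S=[0.9666 -0.0340; -0.0340 1.0683]  K=[0.4425 -0.1413; 0.0469 0.4696]  nu=[1.7010, -0.1149]  x^+=[1.4365, -2.0356]  P^+=[0.2231 0.0186; 0.0186 0.2525]

K[1,1] = 0.4696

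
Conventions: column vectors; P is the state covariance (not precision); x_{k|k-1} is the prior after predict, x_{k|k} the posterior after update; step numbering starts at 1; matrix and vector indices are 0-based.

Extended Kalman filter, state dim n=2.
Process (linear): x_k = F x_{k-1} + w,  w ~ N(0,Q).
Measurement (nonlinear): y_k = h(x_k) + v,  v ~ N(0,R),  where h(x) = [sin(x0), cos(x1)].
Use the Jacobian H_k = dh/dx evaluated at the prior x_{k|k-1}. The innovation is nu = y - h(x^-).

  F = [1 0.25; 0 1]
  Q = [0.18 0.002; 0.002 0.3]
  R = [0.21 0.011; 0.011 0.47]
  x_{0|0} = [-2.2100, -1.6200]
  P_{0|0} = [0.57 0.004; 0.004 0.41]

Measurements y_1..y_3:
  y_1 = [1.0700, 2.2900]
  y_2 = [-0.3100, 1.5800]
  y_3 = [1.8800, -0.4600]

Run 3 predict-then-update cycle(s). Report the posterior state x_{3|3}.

step 1: x^-=[-2.6150, -1.6200]  P^-=[0.7776 0.1085; 0.1085 0.7100]  H_jac=[-0.8645 0.0000; 0.0000 0.9988]  S=[0.7912 -0.0827; -0.0827 1.1783]  K=[-0.8463 0.0326; -0.0561 0.5979]  nu=[1.5726, 2.3392]  x^+=[-3.8696, -0.3096]  P^+=[0.2052 0.0060; 0.0060 0.2807]
step 2: x^-=[-3.9470, -0.3096]  P^-=[0.4057 0.0782; 0.0782 0.5807]  H_jac=[-0.6928 0.0000; 0.0000 0.3046]  S=[0.4047 -0.0055; -0.0055 0.5239]  K=[-0.6940 0.0382; -0.1293 0.3363]  nu=[-1.0311, 0.6275]  x^+=[-3.2075, 0.0348]  P^+=[0.2097 0.0338; 0.0338 0.5142]
step 3: x^-=[-3.1988, 0.0348]  P^-=[0.4388 0.1644; 0.1644 0.8142]  H_jac=[-0.9984 0.0000; 0.0000 -0.0348]  S=[0.6474 0.0167; 0.0167 0.4710]  K=[-0.6770 0.0119; -0.2522 -0.0512]  nu=[1.8228, -1.4594]  x^+=[-4.4502, -0.3502]  P^+=[0.1423 0.0536; 0.0536 0.7714]

x_post = [-4.4502, -0.3502]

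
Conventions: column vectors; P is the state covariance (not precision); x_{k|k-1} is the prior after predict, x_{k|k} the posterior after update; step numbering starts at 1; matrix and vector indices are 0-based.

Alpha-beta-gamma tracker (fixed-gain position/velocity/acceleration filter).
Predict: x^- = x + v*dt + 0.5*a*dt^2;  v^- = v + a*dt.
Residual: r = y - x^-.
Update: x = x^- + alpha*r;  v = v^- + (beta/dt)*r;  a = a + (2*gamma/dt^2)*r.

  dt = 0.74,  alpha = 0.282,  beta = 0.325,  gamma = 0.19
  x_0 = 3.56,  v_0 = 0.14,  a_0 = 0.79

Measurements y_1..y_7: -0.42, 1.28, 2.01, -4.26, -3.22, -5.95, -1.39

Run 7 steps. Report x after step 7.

x_post = -6.0003

step 1: x_pred=3.8799  r=-4.2999  x^+=2.6673  v^+=-1.1639  a^+=-2.1939
step 2: x_pred=1.2054  r=0.0746  x^+=1.2264  v^+=-2.7546  a^+=-2.1421
step 3: x_pred=-1.3984  r=3.4084  x^+=-0.4373  v^+=-2.8427  a^+=0.2232
step 4: x_pred=-2.4798  r=-1.7802  x^+=-2.9818  v^+=-3.4595  a^+=-1.0122
step 5: x_pred=-5.8189  r=2.5989  x^+=-5.0860  v^+=-3.0670  a^+=0.7913
step 6: x_pred=-7.1390  r=1.1890  x^+=-6.8037  v^+=-1.9593  a^+=1.6164
step 7: x_pred=-7.8110  r=6.4210  x^+=-6.0003  v^+=2.0569  a^+=6.0722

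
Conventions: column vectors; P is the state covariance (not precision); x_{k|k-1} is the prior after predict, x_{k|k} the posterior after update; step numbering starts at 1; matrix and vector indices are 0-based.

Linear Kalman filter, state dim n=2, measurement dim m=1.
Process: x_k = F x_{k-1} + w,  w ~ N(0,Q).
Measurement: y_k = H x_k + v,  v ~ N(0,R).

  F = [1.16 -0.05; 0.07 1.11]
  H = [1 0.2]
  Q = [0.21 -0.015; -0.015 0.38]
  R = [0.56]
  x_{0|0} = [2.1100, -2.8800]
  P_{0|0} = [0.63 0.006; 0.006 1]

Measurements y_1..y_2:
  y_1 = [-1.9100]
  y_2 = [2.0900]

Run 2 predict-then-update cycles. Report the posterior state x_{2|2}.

step 1: x^-=[2.5916, -3.0491]  P^-=[1.0595 -0.0116; -0.0116 1.6161]  S=[1.6795]  K=[0.6295; 0.1855]  nu=[-3.8918]  x^+=[0.1419, -3.7711]  P^+=[0.3941 -0.2078; -0.2078 1.5583]
step 2: x^-=[0.3531, -4.1760]  P^-=[0.7682 -0.3363; -0.3363 2.2696]  S=[1.2845]  K=[0.5457; 0.0916]  nu=[2.5721]  x^+=[1.7567, -3.9404]  P^+=[0.3857 -0.4005; -0.4005 2.2589]

x_post = [1.7567, -3.9404]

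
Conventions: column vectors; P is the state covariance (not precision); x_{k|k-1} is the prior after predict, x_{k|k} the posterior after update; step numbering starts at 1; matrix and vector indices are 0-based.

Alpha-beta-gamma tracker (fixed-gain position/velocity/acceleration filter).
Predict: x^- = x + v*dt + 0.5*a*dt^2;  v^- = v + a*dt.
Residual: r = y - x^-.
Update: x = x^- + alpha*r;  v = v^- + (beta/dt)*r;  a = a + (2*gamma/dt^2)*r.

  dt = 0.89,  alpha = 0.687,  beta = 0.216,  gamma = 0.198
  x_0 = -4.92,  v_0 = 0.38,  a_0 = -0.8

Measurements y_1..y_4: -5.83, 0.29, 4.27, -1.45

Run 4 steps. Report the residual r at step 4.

step 1: x_pred=-4.8986  r=-0.9314  x^+=-5.5385  v^+=-0.5580  a^+=-1.2656
step 2: x_pred=-6.5364  r=6.8264  x^+=-1.8467  v^+=-0.0277  a^+=2.1471
step 3: x_pred=-1.0209  r=5.2909  x^+=2.6139  v^+=3.1673  a^+=4.7923
step 4: x_pred=7.3309  r=-8.7809  x^+=1.2984  v^+=5.3014  a^+=0.4024

resid = -8.7809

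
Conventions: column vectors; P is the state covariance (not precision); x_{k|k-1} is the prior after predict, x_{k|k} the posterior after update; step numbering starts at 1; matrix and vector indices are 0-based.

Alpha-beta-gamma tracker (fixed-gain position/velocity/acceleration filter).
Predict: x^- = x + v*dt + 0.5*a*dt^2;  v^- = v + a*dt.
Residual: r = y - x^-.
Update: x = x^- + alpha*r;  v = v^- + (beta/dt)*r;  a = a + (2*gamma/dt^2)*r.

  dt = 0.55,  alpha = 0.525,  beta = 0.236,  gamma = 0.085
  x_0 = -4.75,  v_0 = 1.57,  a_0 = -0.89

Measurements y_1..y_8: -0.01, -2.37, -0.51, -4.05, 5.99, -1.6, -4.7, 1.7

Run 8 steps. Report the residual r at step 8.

step 1: x_pred=-4.0211  r=4.0111  x^+=-1.9153  v^+=2.8016  a^+=1.3642
step 2: x_pred=-0.1680  r=-2.2020  x^+=-1.3241  v^+=2.6071  a^+=0.1267
step 3: x_pred=0.1290  r=-0.6390  x^+=-0.2065  v^+=2.4026  a^+=-0.2324
step 4: x_pred=1.0798  r=-5.1298  x^+=-1.6133  v^+=0.0736  a^+=-3.1153
step 5: x_pred=-2.0440  r=8.0340  x^+=2.1738  v^+=1.8076  a^+=1.3997
step 6: x_pred=3.3797  r=-4.9797  x^+=0.7654  v^+=0.4407  a^+=-1.3988
step 7: x_pred=0.7962  r=-5.4962  x^+=-2.0893  v^+=-2.6870  a^+=-4.4875
step 8: x_pred=-4.2459  r=5.9459  x^+=-1.1243  v^+=-2.6038  a^+=-1.1460

resid = 5.9459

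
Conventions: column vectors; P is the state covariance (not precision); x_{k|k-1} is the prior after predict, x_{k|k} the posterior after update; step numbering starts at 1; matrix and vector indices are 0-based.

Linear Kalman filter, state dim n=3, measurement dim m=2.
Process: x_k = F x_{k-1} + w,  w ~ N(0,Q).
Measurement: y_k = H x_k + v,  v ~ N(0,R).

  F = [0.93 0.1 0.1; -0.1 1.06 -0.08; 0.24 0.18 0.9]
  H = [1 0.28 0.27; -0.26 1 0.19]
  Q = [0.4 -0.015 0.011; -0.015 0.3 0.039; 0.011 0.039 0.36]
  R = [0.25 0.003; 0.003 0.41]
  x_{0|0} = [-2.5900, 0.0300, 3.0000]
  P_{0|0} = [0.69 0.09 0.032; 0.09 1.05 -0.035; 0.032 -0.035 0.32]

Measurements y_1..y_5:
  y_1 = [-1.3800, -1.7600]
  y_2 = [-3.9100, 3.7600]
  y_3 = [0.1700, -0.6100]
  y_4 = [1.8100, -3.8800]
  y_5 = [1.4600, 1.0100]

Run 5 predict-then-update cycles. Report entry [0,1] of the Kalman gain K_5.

K[0,1] = -0.1636

step 1: x^-=[-2.1057, 0.0508, 2.0838]  P^-=[1.0325 0.1113 0.2537; 0.1113 1.4761 0.1846; 0.2537 0.1846 0.7032]  S=[1.6767 0.3772; 0.3772 1.9685]  K=[0.7186 -0.1931; 0.1810 0.7183; 0.2786 0.0748]  nu=[0.1488, -2.7542]  x^+=[-1.4670, -1.9006, 1.9193]  P^+=[0.1978 -0.0154 -0.0535; -0.0154 0.3074 -0.0862; -0.0535 -0.0862 0.5464]
step 2: x^-=[-1.3625, -2.0215, 1.0332]  P^-=[0.5651 -0.0241 0.0515; -0.0241 0.6679 -0.0252; 0.0515 -0.0252 0.7715]  S=[0.9342 0.0583; 0.0583 1.1418]  K=[0.6234 -0.1731; 0.1309 0.5796; 0.2655 0.0810]  nu=[-2.2605, 5.2309]  x^+=[-3.6769, 0.7143, 0.8565]  P^+=[0.1805 -0.0056 -0.0874; -0.0056 0.2595 -0.1209; -0.0874 -0.1209 0.6957]
step 3: x^-=[-3.2624, 1.0564, 0.0170]  P^-=[0.5459 -0.0197 0.0292; -0.0197 0.6182 -0.0713; 0.0292 -0.0713 0.8649]  S=[0.9014 0.0407; 0.0407 1.0766]  K=[0.6159 -0.1683; 0.1234 0.5617; 0.2662 0.0693]  nu=[3.1320, -2.5178]  x^+=[-0.9098, 0.0286, 0.6763]  P^+=[0.1820 0.0003 -0.1059; 0.0003 0.2591 -0.1492; -0.1059 -0.1492 0.7944]
step 4: x^-=[-0.7756, 0.0672, 0.3955]  P^-=[0.5453 -0.0162 0.0205; -0.0162 0.6216 -0.1017; 0.0205 -0.1017 0.9282]  S=[0.8983 0.0374; 0.0374 1.0697]  K=[0.6150 -0.1656; 0.1217 0.5627; 0.2678 0.0554]  nu=[2.4600, -4.2240]  x^+=[1.4368, -2.0103, 0.8202]  P^+=[0.1838 0.0040 -0.1172; 0.0040 0.2645 -0.1702; -0.1172 -0.1702 0.8594]
step 5: x^-=[1.2172, -2.3402, 0.7211]  P^-=[0.5457 -0.0138 0.0156; -0.0138 0.6306 -0.1230; 0.0156 -0.1230 0.9698]  S=[0.8979 0.0367; 0.0367 1.0714]  K=[0.6148 -0.1636; 0.1211 0.5660; 0.2688 0.0442]  nu=[0.7034, 3.5297]  x^+=[1.0721, -0.2573, 1.0660]  P^+=[0.1850 0.0065 -0.1245; 0.0065 0.2692 -0.1848; -0.1245 -0.1848 0.9020]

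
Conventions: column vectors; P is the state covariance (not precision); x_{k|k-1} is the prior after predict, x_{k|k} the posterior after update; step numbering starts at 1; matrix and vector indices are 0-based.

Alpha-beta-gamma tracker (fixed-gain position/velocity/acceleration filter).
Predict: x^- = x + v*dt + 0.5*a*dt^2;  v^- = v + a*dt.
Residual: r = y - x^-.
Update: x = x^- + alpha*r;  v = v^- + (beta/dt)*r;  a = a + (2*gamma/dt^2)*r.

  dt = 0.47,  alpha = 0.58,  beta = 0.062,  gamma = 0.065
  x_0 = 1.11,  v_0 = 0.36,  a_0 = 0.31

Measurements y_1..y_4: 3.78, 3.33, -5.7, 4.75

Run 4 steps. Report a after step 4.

a_post = -0.5031

step 1: x_pred=1.3134  r=2.4666  x^+=2.7440  v^+=0.8311  a^+=1.7616
step 2: x_pred=3.3292  r=0.0008  x^+=3.3297  v^+=1.6591  a^+=1.7620
step 3: x_pred=4.3041  r=-10.0041  x^+=-1.4983  v^+=1.1676  a^+=-4.1254
step 4: x_pred=-1.4052  r=6.1552  x^+=2.1648  v^+=0.0406  a^+=-0.5031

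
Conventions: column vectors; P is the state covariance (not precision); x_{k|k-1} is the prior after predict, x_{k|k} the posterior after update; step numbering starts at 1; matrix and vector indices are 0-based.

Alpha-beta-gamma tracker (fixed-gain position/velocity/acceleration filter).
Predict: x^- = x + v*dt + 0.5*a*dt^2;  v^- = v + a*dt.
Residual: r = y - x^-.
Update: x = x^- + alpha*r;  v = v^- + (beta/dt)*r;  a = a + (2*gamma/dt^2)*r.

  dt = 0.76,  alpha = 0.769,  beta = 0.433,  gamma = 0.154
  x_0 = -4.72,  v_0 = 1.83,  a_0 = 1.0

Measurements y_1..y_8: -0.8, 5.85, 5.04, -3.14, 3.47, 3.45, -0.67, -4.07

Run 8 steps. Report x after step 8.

x_post = -4.1606

step 1: x_pred=-3.0404  r=2.2404  x^+=-1.3175  v^+=3.8664  a^+=2.1947
step 2: x_pred=2.2548  r=3.5952  x^+=5.0195  v^+=7.5827  a^+=4.1118
step 3: x_pred=11.9699  r=-6.9299  x^+=6.6408  v^+=6.7595  a^+=0.4165
step 4: x_pred=11.8983  r=-15.0383  x^+=0.3338  v^+=-1.4918  a^+=-7.6025
step 5: x_pred=-2.9956  r=6.4656  x^+=1.9765  v^+=-3.5861  a^+=-4.1548
step 6: x_pred=-1.9489  r=5.3989  x^+=2.2029  v^+=-3.6678  a^+=-1.2759
step 7: x_pred=-0.9532  r=0.2832  x^+=-0.7354  v^+=-4.4762  a^+=-1.1249
step 8: x_pred=-4.4622  r=0.3922  x^+=-4.1606  v^+=-5.1077  a^+=-0.9158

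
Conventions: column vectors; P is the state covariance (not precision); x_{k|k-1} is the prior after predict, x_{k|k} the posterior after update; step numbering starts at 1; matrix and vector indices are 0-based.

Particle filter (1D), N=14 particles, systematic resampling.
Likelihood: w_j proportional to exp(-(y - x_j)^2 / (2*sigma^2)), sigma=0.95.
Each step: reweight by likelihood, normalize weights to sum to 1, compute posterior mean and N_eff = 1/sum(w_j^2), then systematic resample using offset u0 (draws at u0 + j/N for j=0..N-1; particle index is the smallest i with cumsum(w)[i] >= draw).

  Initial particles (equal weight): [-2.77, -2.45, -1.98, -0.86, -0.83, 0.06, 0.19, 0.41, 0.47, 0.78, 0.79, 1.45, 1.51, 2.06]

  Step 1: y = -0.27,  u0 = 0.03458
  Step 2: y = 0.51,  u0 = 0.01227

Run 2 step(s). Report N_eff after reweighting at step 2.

N_eff = 11.8701

step 1: w=[0.0046, 0.0106, 0.0291, 0.1212, 0.1235, 0.1383, 0.1307, 0.1137, 0.1085, 0.0798, 0.0789, 0.0285, 0.0254, 0.0073]  mean=0.0470  Neff=9.4400  idx=[2, 3, 4, 4, 5, 5, 6, 6, 7, 8, 8, 9, 10, 11]
step 2: w=[0.0031, 0.0342, 0.0358, 0.0358, 0.0866, 0.0866, 0.0915, 0.0915, 0.0963, 0.0968, 0.0968, 0.0930, 0.0927, 0.0594]  mean=0.3124  Neff=11.8701  idx=[1, 3, 4, 5, 6, 6, 7, 8, 9, 9, 10, 11, 12, 13]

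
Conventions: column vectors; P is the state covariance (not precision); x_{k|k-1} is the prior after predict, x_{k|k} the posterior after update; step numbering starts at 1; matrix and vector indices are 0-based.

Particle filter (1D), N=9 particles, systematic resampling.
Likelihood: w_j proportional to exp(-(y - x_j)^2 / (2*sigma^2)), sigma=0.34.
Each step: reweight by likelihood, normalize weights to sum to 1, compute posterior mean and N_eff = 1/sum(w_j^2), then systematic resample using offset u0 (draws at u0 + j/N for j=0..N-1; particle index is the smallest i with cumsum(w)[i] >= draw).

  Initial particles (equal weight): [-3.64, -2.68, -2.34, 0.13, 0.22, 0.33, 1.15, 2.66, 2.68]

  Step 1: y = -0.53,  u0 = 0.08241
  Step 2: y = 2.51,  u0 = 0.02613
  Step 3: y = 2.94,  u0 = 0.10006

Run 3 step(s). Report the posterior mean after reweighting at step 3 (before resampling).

post_mean = 0.3285

step 1: w=[0.0000, 0.0000, 0.0000, 0.5417, 0.3129, 0.1454, 0.0000, 0.0000, 0.0000]  mean=0.1873  Neff=2.4246  idx=[3, 3, 3, 3, 3, 4, 4, 5, 5]
step 2: w=[0.0083, 0.0083, 0.0083, 0.0083, 0.0083, 0.0511, 0.0511, 0.4282, 0.4282]  mean=0.3105  Neff=2.6860  idx=[3, 6, 7, 7, 7, 8, 8, 8, 8]
step 3: w=[0.0013, 0.0112, 0.1411, 0.1411, 0.1411, 0.1411, 0.1411, 0.1411, 0.1411]  mean=0.3285  Neff=7.1714  idx=[2, 3, 4, 4, 5, 6, 7, 8, 8]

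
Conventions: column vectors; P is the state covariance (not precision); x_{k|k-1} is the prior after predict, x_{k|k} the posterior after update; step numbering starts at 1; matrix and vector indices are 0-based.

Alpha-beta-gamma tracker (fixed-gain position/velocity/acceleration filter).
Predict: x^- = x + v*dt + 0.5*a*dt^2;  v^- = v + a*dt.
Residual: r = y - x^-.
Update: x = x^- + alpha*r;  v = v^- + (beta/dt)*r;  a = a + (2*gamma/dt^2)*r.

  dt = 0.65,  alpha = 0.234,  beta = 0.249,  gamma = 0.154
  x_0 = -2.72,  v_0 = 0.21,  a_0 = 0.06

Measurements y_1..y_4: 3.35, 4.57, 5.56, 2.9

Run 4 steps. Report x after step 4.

x_post = 12.0999

step 1: x_pred=-2.5708  r=5.9208  x^+=-1.1854  v^+=2.5171  a^+=4.3762
step 2: x_pred=1.3753  r=3.1947  x^+=2.1228  v^+=6.5855  a^+=6.7052
step 3: x_pred=7.8199  r=-2.2599  x^+=7.2911  v^+=10.0782  a^+=5.0577
step 4: x_pred=14.9103  r=-12.0103  x^+=12.0999  v^+=8.7648  a^+=-3.6977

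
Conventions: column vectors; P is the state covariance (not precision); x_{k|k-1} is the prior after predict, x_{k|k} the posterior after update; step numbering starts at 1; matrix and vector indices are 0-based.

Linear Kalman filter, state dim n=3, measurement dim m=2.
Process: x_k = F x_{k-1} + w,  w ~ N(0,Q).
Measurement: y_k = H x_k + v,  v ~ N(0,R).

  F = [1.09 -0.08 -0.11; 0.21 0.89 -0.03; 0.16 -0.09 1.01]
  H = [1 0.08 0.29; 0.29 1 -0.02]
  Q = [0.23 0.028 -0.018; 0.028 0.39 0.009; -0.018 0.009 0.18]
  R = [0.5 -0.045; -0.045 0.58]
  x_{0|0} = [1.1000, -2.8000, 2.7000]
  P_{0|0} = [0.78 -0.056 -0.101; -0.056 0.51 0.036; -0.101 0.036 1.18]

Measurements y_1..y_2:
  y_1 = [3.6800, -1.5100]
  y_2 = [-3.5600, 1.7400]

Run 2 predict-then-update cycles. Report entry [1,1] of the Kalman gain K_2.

K[1,1] = 0.5076

step 1: x^-=[1.1260, -2.3420, 3.1550]  P^-=[1.2089 0.1229 -0.1151; 0.1229 0.8078 -0.0368; -0.1151 -0.0368 1.3702]  S=[1.7805 0.4701; 0.4701 1.5642]  K=[0.6359 0.1131; -0.0469 0.5538; 0.1883 -0.1190]  nu=[1.8264, 0.5686]  x^+=[2.3517, -2.1127, 3.4312]  P^+=[0.4013 -0.0850 -0.2817; -0.0850 0.3486 0.0303; -0.2817 0.0303 1.3061]
step 2: x^-=[2.3549, -1.4894, 4.0319]  P^-=[0.8078 0.0311 -0.3885; 0.0311 0.6551 -0.0866; -0.3885 -0.0866 1.4313]  S=[1.2080 0.2153; 0.2153 1.3297]  K=[0.5570 0.1152; -0.0421 0.5076; 0.0482 -0.1792]  nu=[-6.9650, 2.6271]  x^+=[-1.2216, 0.1376, 3.2254]  P^+=[0.3878 -0.0782 -0.3732; -0.0782 0.3196 0.0299; -0.3732 0.0299 1.3895]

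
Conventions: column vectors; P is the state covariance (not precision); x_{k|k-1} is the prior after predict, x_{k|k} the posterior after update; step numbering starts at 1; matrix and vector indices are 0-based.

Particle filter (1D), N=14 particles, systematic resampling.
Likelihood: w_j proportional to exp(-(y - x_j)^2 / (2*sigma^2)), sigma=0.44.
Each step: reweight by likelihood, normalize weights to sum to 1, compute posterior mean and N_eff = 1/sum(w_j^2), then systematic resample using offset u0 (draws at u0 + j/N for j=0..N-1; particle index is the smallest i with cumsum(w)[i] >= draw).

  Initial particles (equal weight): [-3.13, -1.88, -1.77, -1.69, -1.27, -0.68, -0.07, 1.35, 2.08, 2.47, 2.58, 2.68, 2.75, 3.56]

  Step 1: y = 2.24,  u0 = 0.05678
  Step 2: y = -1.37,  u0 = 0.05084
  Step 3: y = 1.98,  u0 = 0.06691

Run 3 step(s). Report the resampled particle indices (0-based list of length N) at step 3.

step 1: w=[0.0000, 0.0000, 0.0000, 0.0000, 0.0000, 0.0000, 0.0000, 0.0340, 0.2458, 0.2291, 0.1948, 0.1593, 0.1341, 0.0029]  mean=2.4317  Neff=5.1183  idx=[8, 8, 8, 8, 9, 9, 9, 10, 10, 10, 11, 11, 12, 12]
step 2: w=[0.2499, 0.2499, 0.2499, 0.2499, 0.0002, 0.0002, 0.0002, 0.0000, 0.0000, 0.0000, 0.0000, 0.0000, 0.0000, 0.0000]  mean=2.0802  Neff=4.0044  idx=[0, 0, 0, 1, 1, 1, 1, 2, 2, 2, 3, 3, 3, 3]
step 3: w=[0.0714, 0.0714, 0.0714, 0.0714, 0.0714, 0.0714, 0.0714, 0.0714, 0.0714, 0.0714, 0.0714, 0.0714, 0.0714, 0.0714]  mean=2.0800  Neff=14.0000  idx=[0, 1, 2, 3, 4, 5, 6, 7, 8, 9, 10, 11, 12, 13]

resampled_idx = [0, 1, 2, 3, 4, 5, 6, 7, 8, 9, 10, 11, 12, 13]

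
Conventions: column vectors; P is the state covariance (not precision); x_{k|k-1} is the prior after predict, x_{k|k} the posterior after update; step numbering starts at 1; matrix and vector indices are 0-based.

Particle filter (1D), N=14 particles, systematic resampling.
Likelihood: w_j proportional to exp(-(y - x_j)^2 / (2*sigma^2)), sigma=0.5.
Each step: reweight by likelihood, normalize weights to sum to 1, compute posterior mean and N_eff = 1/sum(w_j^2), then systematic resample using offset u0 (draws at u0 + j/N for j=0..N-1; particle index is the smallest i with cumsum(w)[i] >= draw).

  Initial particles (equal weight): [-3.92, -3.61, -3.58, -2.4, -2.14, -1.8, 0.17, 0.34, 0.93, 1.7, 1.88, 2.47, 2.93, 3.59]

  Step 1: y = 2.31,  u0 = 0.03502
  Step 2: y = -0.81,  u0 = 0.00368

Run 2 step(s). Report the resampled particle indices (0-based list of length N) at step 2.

step 1: w=[0.0000, 0.0000, 0.0000, 0.0000, 0.0000, 0.0000, 0.0000, 0.0002, 0.0084, 0.1800, 0.2617, 0.3599, 0.1756, 0.0143]  mean=2.2605  Neff=3.8244  idx=[9, 9, 9, 10, 10, 10, 11, 11, 11, 11, 11, 12, 12, 12]
step 2: w=[0.2888, 0.2888, 0.2888, 0.0444, 0.0444, 0.0444, 0.0000, 0.0000, 0.0000, 0.0000, 0.0000, 0.0000, 0.0000, 0.0000]  mean=1.7241  Neff=3.9031  idx=[0, 0, 0, 0, 1, 1, 1, 1, 1, 2, 2, 2, 2, 4]

resampled_idx = [0, 0, 0, 0, 1, 1, 1, 1, 1, 2, 2, 2, 2, 4]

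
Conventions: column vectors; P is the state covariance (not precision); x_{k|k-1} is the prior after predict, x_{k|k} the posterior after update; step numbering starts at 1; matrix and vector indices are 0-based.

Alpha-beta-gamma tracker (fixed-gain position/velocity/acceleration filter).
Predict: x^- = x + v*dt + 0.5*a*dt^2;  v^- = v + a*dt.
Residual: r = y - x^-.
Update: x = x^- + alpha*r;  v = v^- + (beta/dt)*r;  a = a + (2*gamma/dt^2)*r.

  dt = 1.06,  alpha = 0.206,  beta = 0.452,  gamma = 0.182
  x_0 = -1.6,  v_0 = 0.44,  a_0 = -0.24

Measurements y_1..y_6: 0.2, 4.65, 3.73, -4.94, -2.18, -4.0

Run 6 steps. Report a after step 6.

step 1: x_pred=-1.2684  r=1.4684  x^+=-0.9659  v^+=0.8118  a^+=0.2357
step 2: x_pred=0.0270  r=4.6230  x^+=0.9793  v^+=3.0330  a^+=1.7334
step 3: x_pred=5.1680  r=-1.4380  x^+=4.8718  v^+=4.2571  a^+=1.2675
step 4: x_pred=10.0965  r=-15.0365  x^+=6.9990  v^+=-0.8111  a^+=-3.6037
step 5: x_pred=4.1147  r=-6.2947  x^+=2.8180  v^+=-7.3151  a^+=-5.6429
step 6: x_pred=-8.1062  r=4.1062  x^+=-7.2603  v^+=-11.5456  a^+=-4.3126

a_post = -4.3126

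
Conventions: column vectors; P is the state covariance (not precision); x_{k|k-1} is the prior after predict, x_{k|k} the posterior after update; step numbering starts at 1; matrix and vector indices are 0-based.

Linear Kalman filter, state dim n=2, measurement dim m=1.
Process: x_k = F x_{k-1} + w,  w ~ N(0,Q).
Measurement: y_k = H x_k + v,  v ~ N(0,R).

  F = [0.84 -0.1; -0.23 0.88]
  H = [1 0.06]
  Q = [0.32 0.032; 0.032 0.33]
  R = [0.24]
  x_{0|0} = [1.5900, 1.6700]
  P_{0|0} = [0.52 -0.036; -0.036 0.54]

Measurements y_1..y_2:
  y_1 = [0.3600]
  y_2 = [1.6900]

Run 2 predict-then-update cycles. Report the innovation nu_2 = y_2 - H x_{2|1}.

step 1: x^-=[1.1686, 1.1039]  P^-=[0.6984 -0.1434; -0.1434 0.7903]  S=[0.9240]  K=[0.7465; -0.1039]  nu=[-0.8748]  x^+=[0.5155, 1.1948]  P^+=[0.1835 -0.0718; -0.0718 0.7803]
step 2: x^-=[0.3136, 0.9328]  P^-=[0.4693 -0.1268; -0.1268 0.9730]  S=[0.6976]  K=[0.6618; -0.0981]  nu=[1.3205]  x^+=[1.1875, 0.8033]  P^+=[0.1637 -0.0815; -0.0815 0.9663]

innov = [1.3205]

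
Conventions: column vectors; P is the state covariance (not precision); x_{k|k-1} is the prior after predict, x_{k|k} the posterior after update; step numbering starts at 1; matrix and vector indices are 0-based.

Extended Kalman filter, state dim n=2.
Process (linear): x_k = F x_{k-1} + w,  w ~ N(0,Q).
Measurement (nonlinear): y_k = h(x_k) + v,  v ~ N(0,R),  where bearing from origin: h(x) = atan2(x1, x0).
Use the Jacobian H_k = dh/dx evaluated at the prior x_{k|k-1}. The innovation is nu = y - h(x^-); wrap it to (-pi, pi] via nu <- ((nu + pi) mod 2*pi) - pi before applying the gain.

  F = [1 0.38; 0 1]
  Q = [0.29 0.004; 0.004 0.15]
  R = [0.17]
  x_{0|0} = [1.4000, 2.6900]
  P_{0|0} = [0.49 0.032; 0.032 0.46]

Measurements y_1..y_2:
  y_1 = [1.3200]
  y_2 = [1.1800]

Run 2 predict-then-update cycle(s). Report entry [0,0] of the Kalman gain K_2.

K[0,0] = -0.6329

step 1: x^-=[2.4222, 2.6900]  P^-=[0.8707 0.2108; 0.2108 0.6100]  H_jac=[-0.2053 0.1849]  S=[0.2115]  K=[-0.6608; 0.3285]  nu=[0.4823]  x^+=[2.1035, 2.8484]  P^+=[0.7784 0.2567; 0.2567 0.5872]
step 2: x^-=[3.1859, 2.8484]  P^-=[1.3483 0.4838; 0.4838 0.7372]  H_jac=[-0.1560 0.1744]  S=[0.1989]  K=[-0.6329; 0.2671]  nu=[0.4505]  x^+=[2.9008, 2.9687]  P^+=[1.2686 0.5175; 0.5175 0.7230]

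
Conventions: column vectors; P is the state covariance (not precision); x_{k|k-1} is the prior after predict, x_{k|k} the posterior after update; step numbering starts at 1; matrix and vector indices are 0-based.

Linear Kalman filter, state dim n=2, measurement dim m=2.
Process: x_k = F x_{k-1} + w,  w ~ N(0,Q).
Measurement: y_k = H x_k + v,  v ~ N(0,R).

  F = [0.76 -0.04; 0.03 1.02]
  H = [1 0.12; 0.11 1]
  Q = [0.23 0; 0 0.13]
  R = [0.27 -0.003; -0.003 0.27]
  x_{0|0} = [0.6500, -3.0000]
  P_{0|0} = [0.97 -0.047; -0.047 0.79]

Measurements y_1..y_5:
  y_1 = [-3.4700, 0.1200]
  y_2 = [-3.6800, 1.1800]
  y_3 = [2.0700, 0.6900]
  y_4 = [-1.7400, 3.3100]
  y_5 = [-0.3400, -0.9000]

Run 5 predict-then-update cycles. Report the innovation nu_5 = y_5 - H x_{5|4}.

innov = [0.2682, -2.8445]

step 1: x^-=[0.6140, -3.0405]  P^-=[0.7944 -0.0465; -0.0465 0.9499]  S=[1.0669 0.1513; 0.1513 1.2193]  K=[0.7477 -0.0592; -0.0474 0.7808]  nu=[-3.7191, 3.0930]  x^+=[-2.3501, -0.4492]  P^+=[0.2070 -0.0410; -0.0410 0.2155]
step 2: x^-=[-1.7681, -0.5287]  P^-=[0.3524 -0.0358; -0.0358 0.3518]  S=[0.6189 0.0417; 0.0417 0.6182]  K=[0.5647 -0.0333; -0.0277 0.5646]  nu=[-1.8484, 1.9032]  x^+=[-2.8754, 0.5970]  P^+=[0.1559 -0.0278; -0.0278 0.1556]
step 3: x^-=[-2.2092, 0.5227]  P^-=[0.3220 -0.0243; -0.0243 0.2903]  S=[0.5903 0.0426; 0.0426 0.5589]  K=[0.5421 -0.0215; -0.0195 0.5162]  nu=[4.2164, 0.4103]  x^+=[0.0675, 0.6524]  P^+=[0.1493 -0.0238; -0.0238 0.1420]
step 4: x^-=[0.0252, 0.6675]  P^-=[0.3179 -0.0209; -0.0209 0.2765]  S=[0.5869 0.0440; 0.0440 0.5457]  K=[0.5387 -0.0176; -0.0168 0.5037]  nu=[-1.8453, 2.6397]  x^+=[-1.0153, 2.0282]  P^+=[0.1482 -0.0227; -0.0227 0.1386]
step 5: x^-=[-0.8528, 2.0383]  P^-=[0.3172 -0.0198; -0.0198 0.2729]  S=[0.5864 0.0446; 0.0446 0.5424]  K=[0.5382 -0.0164; -0.0160 0.5004]  nu=[0.2682, -2.8445]  x^+=[-0.6617, 0.6105]  P^+=[0.1480 -0.0223; -0.0223 0.1376]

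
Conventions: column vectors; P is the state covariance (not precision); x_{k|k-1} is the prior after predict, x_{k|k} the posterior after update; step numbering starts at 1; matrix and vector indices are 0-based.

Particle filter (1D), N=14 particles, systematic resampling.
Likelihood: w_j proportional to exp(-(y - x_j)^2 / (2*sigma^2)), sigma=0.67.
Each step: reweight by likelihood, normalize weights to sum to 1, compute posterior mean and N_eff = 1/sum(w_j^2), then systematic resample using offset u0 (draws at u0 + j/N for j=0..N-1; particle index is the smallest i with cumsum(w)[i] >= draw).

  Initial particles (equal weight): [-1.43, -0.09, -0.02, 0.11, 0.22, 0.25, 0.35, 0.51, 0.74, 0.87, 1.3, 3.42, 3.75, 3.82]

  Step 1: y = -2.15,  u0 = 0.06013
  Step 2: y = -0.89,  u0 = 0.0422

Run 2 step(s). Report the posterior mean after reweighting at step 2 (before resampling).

step 1: w=[0.9596, 0.0151, 0.0109, 0.0058, 0.0033, 0.0028, 0.0016, 0.0006, 0.0002, 0.0001, 0.0000, 0.0000, 0.0000, 0.0000]  mean=-1.3707  Neff=1.0855  idx=[0, 0, 0, 0, 0, 0, 0, 0, 0, 0, 0, 0, 0, 3]
step 2: w=[0.0743, 0.0743, 0.0743, 0.0743, 0.0743, 0.0743, 0.0743, 0.0743, 0.0743, 0.0743, 0.0743, 0.0743, 0.0743, 0.0338]  mean=-1.3780  Neff=13.7068  idx=[0, 1, 2, 3, 4, 5, 6, 7, 8, 9, 10, 11, 12, 13]

post_mean = -1.3780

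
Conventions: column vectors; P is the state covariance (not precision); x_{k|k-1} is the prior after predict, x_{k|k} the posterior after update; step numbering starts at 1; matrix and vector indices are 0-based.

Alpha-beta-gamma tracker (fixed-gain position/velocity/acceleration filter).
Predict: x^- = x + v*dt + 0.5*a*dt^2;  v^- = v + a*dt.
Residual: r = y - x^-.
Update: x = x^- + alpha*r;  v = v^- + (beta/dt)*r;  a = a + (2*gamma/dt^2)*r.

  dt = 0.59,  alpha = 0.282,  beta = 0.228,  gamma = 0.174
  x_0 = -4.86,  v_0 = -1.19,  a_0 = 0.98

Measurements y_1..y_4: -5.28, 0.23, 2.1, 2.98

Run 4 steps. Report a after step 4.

a_post = 7.3269

step 1: x_pred=-5.3915  r=0.1115  x^+=-5.3601  v^+=-0.5687  a^+=1.0915
step 2: x_pred=-5.5056  r=5.7356  x^+=-3.8882  v^+=2.2918  a^+=6.8255
step 3: x_pred=-1.3481  r=3.4481  x^+=-0.3757  v^+=7.6513  a^+=10.2726
step 4: x_pred=5.9265  r=-2.9465  x^+=5.0956  v^+=12.5735  a^+=7.3269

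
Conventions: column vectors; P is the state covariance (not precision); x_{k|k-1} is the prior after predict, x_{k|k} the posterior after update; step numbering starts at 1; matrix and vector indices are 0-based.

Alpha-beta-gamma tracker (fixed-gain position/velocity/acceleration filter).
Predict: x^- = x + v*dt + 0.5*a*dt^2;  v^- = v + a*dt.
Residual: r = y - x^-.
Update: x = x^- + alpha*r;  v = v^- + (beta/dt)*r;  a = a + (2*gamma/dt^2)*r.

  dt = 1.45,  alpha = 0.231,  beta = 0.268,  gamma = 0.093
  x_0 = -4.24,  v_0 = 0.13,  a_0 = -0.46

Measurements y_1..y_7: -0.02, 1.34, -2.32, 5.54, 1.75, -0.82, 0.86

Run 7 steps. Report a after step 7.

step 1: x_pred=-4.5351  r=4.5151  x^+=-3.4921  v^+=0.2975  a^+=-0.0606
step 2: x_pred=-3.1244  r=4.4644  x^+=-2.0931  v^+=1.0348  a^+=0.3344
step 3: x_pred=-0.2411  r=-2.0789  x^+=-0.7213  v^+=1.1354  a^+=0.1505
step 4: x_pred=1.0832  r=4.4568  x^+=2.1127  v^+=2.1773  a^+=0.5447
step 5: x_pred=5.8425  r=-4.0925  x^+=4.8972  v^+=2.2108  a^+=0.1827
step 6: x_pred=8.2949  r=-9.1149  x^+=6.1893  v^+=0.7910  a^+=-0.6237
step 7: x_pred=6.6807  r=-5.8207  x^+=5.3361  v^+=-1.1891  a^+=-1.1386

a_post = -1.1386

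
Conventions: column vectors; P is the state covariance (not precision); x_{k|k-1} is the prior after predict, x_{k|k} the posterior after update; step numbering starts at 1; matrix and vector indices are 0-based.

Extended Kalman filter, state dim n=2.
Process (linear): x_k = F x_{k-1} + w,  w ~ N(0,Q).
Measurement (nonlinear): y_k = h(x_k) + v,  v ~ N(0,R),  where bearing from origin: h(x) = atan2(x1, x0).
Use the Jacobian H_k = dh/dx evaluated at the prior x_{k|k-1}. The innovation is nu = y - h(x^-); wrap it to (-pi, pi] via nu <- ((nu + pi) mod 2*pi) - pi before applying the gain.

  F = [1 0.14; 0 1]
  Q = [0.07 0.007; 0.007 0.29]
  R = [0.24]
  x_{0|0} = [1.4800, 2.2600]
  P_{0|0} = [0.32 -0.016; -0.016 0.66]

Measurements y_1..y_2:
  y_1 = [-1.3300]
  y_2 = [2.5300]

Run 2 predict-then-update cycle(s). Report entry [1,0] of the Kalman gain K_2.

K[1,0] = 0.9924

step 1: x^-=[1.7964, 2.2600]  P^-=[0.3985 0.0834; 0.0834 0.9500]  H_jac=[-0.2712 0.2155]  S=[0.3037]  K=[-0.2966; 0.5998]  nu=[-2.2292]  x^+=[2.4576, 0.9230]  P^+=[0.3717 0.1374; 0.1374 0.8408]
step 2: x^-=[2.5868, 0.9230]  P^-=[0.4967 0.2621; 0.2621 1.1308]  H_jac=[-0.1224 0.3429]  S=[0.3584]  K=[0.0812; 0.9924]  nu=[2.1873]  x^+=[2.7645, 3.0936]  P^+=[0.4943 0.2332; 0.2332 0.7778]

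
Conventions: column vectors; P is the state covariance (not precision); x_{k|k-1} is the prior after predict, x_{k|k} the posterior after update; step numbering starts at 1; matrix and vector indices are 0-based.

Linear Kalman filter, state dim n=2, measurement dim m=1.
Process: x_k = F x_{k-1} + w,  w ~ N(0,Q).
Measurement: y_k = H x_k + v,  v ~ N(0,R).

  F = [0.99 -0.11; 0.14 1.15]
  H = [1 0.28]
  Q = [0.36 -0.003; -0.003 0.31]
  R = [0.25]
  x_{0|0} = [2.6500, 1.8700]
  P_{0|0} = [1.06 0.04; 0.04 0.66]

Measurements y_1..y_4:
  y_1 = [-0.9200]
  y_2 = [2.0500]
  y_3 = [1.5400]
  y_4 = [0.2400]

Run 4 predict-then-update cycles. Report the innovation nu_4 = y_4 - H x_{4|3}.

step 1: x^-=[2.4178, 2.5215]  P^-=[1.3982 0.1054; 0.1054 1.2165]  S=[1.8026]  K=[0.7920; 0.2474]  nu=[-4.0438]  x^+=[-0.7850, 1.5210]  P^+=[0.2674 -0.2479; -0.2479 1.1062]
step 2: x^-=[-0.9445, 1.6393]  P^-=[0.6895 -0.3843; -0.3843 1.6983]  S=[0.8574]  K=[0.6786; 0.1065]  nu=[2.5355]  x^+=[0.7762, 1.9092]  P^+=[0.2946 -0.4462; -0.4462 1.6886]
step 3: x^-=[0.5584, 2.3042]  P^-=[0.7663 -0.6769; -0.6769 2.4053]  S=[0.8259]  K=[0.6984; -0.0041]  nu=[0.3364]  x^+=[0.7934, 2.3028]  P^+=[0.3635 -0.6745; -0.6745 2.4053]
step 4: x^-=[0.5321, 2.7593]  P^-=[0.8923 -1.0144; -1.0144 3.2809]  S=[0.8314]  K=[0.7316; -0.1152]  nu=[-1.0647]  x^+=[-0.2468, 2.8820]  P^+=[0.4473 -0.9444; -0.9444 3.2699]

innov = [-1.0647]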